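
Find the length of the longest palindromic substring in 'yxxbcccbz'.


Scanning 'yxxbcccbz' for palindromic substrings.
Substring at positions 3-7: 'bcccb'.
Check: reverse('bcccb') = 'bcccb' -> palindrome confirmed.
Neighbouring characters ('x' / 'z') break symmetry, so it cannot extend further.
No longer palindromic substring exists; longest length = 5

5


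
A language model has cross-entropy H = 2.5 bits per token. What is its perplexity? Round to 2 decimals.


Perplexity formula: PP = 2^H
H = 2.5
PP = 2^2.5
Decompose: 2^2.5 = 2^2 * 2^0.5 = 2^2 * sqrt(2)
2^2 = 4, sqrt(2) ~ 1.4142136
PP ~ 4 * 1.4142136 = 5.6568544
Rounded to 2 decimals: 5.66

5.66


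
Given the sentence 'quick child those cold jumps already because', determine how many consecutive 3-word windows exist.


Word trigrams from [7] words:
  Trigram 1: (quick child those)
  Trigram 2: (child those cold)
  Trigram 3: (those cold jumps)
  Trigram 4: (cold jumps already)
  Trigram 5: (jumps already because)
Total word trigrams: 7 - 2 = 5

5


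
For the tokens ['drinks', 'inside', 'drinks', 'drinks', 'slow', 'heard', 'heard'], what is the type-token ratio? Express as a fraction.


Tokens: 7
Unique types: ('drinks', 'heard', 'inside', 'slow') = 4
TTR = 4/7
Already in lowest terms.

4/7


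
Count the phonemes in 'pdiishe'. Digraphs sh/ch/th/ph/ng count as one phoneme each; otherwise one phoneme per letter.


Parsing 'pdiishe' greedily, digraphs first:
  'p' -> consonant phoneme (phonemes so far: 1)
  'd' -> consonant phoneme (phonemes so far: 2)
  'i' -> vowel phoneme (phonemes so far: 3)
  'i' -> vowel phoneme (phonemes so far: 4)
  'sh' -> digraph (1 consonant phoneme) (phonemes so far: 5)
  'e' -> vowel phoneme (phonemes so far: 6)
Total phonemes: 6

6


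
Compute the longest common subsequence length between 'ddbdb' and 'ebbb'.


DP table for LCS of 'ddbdb' and 'ebbb':
       e  b  b  b
    0  0  0  0  0
  d 0  0  0  0  0
  d 0  0  0  0  0
  b 0  0  1  1  1
  d 0  0  1  1  1
  b 0  0  1  2  2
LCS: 'bb'
LCS length = 2

2


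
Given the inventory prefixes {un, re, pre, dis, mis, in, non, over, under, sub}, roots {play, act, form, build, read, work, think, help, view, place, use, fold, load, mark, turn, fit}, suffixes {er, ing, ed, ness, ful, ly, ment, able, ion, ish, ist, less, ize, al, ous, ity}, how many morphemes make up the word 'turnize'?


Segmenting 'turnize' against the inventory:
  'turn' -> root (morpheme 1)
  'ize' -> suffix (morpheme 2)
Total morphemes: 2

2


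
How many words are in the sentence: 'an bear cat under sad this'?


Counting words by splitting on spaces:
  Word 1: 'an'
  Word 2: 'bear'
  Word 3: 'cat'
  Word 4: 'under'
  Word 5: 'sad'
  Word 6: 'this'
Total words: 6

6


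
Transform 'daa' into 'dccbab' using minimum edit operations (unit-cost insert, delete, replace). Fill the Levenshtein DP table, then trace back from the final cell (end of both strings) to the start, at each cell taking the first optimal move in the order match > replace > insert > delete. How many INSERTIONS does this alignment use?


Edit distance = 4. Backtracking from cell (3, 6) with preference match > replace > insert > delete,
then listing the resulting alignment 'daa' -> 'dccbab' left to right:
  Step 1: keep 'd'
  Step 2: insert 'c' [insertion #1]
  Step 3: insert 'c' [insertion #2]
  Step 4: insert 'b' [insertion #3]
  Step 5: keep 'a'
  Step 6: replace a->b
Total insertions: 3

3


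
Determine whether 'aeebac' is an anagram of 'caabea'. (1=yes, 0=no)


Sort characters of 'aeebac': 'aabcee'
Sort characters of 'caabea': 'aaabce'
Sorted forms differ -> they are NOT anagrams
Result: 0

0


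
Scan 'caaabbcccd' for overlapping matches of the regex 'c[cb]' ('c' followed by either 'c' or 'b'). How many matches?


Pattern: c[cb] means 'c' followed by either 'c' or 'b'.
Scanning 'caaabbcccd' position-by-position:
  Pos 0: window 'ca' -> no
  Pos 1: window 'aa' -> no
  Pos 2: window 'aa' -> no
  Pos 3: window 'ab' -> no
  Pos 4: window 'bb' -> no
  Pos 5: window 'bc' -> no
  Pos 6: window 'cc' -> MATCH
  Pos 7: window 'cc' -> MATCH
  Pos 8: window 'cd' -> no
  Pos 9: window 'd' -> no
Total matches: 2

2


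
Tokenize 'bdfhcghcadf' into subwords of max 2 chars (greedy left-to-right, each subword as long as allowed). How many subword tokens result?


'bdfhcghcadf' has 11 characters.
Chunking with max size 2:
  Chunk 1: 'bd' (positions 0-1)
  Chunk 2: 'fh' (positions 2-3)
  Chunk 3: 'cg' (positions 4-5)
  Chunk 4: 'hc' (positions 6-7)
  Chunk 5: 'ad' (positions 8-9)
  Chunk 6: 'f' (positions 10-10)
Total chunks: ceil(11 / 2) = 6

6


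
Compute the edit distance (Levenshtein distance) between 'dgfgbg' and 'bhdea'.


Building DP table for s1='dgfgbg' (len 6) and s2='bhdea' (len 5):
       b  h  d  e  a
    0  1  2  3  4  5
  d 1  1  2  2  3  4
  g 2  2  2  3  3  4
  f 3  3  3  3  4  4
  g 4  4  4  4  4  5
  b 5  4  5  5  5  5
  g 6  5  5  6  6  6
Edit distance = dp[6][5] = 6

6


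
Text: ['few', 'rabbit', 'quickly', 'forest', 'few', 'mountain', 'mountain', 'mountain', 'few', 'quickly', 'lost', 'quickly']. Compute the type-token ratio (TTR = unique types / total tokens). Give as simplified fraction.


Tokens: 12
Unique types: ('few', 'forest', 'lost', 'mountain', 'quickly', 'rabbit') = 6
TTR = 6/12
Simplify: divide both by 6 -> 1/2
TTR = 1/2

1/2


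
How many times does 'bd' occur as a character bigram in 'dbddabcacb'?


Scanning 'dbddabcacb' for bigram 'bd':
  Position 0: 'db' -> no
  Position 1: 'bd' -> MATCH
  Position 2: 'dd' -> no
  Position 3: 'da' -> no
  Position 4: 'ab' -> no
  Position 5: 'bc' -> no
  Position 6: 'ca' -> no
  Position 7: 'ac' -> no
  Position 8: 'cb' -> no
Total matches: 1

1


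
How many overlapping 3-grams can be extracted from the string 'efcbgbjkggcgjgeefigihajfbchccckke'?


String 'efcbgbjkggcgjgeefigihajfbchccckke' has length L = 33.
Number of overlapping n-grams = L - n + 1
Substituting: 33 - 3 + 1 = 31

31


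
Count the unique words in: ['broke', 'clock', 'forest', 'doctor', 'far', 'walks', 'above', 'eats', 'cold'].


Listing all tokens and tracking unique types:
  Token 1: 'broke' -> NEW (unique so far: 1)
  Token 2: 'clock' -> NEW (unique so far: 2)
  Token 3: 'forest' -> NEW (unique so far: 3)
  Token 4: 'doctor' -> NEW (unique so far: 4)
  Token 5: 'far' -> NEW (unique so far: 5)
  Token 6: 'walks' -> NEW (unique so far: 6)
  Token 7: 'above' -> NEW (unique so far: 7)
  Token 8: 'eats' -> NEW (unique so far: 8)
  Token 9: 'cold' -> NEW (unique so far: 9)
Unique types: ('above', 'broke', 'clock', 'cold', 'doctor', 'eats', 'far', 'forest', 'walks')
Vocabulary size: 9

9


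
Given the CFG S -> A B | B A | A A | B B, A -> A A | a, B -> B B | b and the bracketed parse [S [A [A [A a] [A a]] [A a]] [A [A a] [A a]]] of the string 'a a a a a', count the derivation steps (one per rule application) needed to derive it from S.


Every bracketed nonterminal node [X ...] in the tree is produced by exactly one rule application.
Reading the tree off as a leftmost derivation:
  Step 1: S  =>  A A   (applied S -> A A)
  Step 2: A A  =>  A A A   (applied A -> A A)
  Step 3: A A A  =>  A A A A   (applied A -> A A)
  Step 4: A A A A  =>  a A A A   (applied A -> a)
  Step 5: a A A A  =>  a a A A   (applied A -> a)
  Step 6: a a A A  =>  a a a A   (applied A -> a)
  Step 7: a a a A  =>  a a a A A   (applied A -> A A)
  Step 8: a a a A A  =>  a a a a A   (applied A -> a)
  Step 9: a a a a A  =>  a a a a a   (applied A -> a)
Final yield: a a a a a
Total rewrite steps: 9

9


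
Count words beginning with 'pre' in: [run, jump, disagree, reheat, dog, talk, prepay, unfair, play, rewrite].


Checking each word for prefix 'pre':
  'run' -> no (count: 0)
  'jump' -> no (count: 0)
  'disagree' -> no (count: 0)
  'reheat' -> no (count: 0)
  'dog' -> no (count: 0)
  'talk' -> no (count: 0)
  'prepay' -> YES, starts with 'pre' (count: 1)
  'unfair' -> no (count: 1)
  'play' -> no (count: 1)
  'rewrite' -> no (count: 1)
Total with prefix 'pre': 1

1


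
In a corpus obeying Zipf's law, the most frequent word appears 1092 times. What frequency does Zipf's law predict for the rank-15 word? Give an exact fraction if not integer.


Zipf's law: freq(rank) = f1 / rank
f1 = 1092, rank = 15
freq = 1092 / 15
GCD(1092, 15) = 3
Simplified: 364/5

364/5


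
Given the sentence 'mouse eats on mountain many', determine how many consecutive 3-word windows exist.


Word trigrams from [5] words:
  Trigram 1: (mouse eats on)
  Trigram 2: (eats on mountain)
  Trigram 3: (on mountain many)
Total word trigrams: 5 - 2 = 3

3


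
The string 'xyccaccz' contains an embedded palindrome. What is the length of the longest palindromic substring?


Scanning 'xyccaccz' for palindromic substrings.
Substring at positions 2-6: 'ccacc'.
Check: reverse('ccacc') = 'ccacc' -> palindrome confirmed.
Neighbouring characters ('y' / 'z') break symmetry, so it cannot extend further.
No longer palindromic substring exists; longest length = 5

5


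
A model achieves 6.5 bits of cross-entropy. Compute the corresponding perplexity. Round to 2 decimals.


Perplexity formula: PP = 2^H
H = 6.5
PP = 2^6.5
Decompose: 2^6.5 = 2^6 * 2^0.5 = 2^6 * sqrt(2)
2^6 = 64, sqrt(2) ~ 1.4142136
PP ~ 64 * 1.4142136 = 90.5096704
Rounded to 2 decimals: 90.51

90.51


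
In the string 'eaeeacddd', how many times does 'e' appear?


Scanning 'eaeeacddd' for 'e':
  Position 0: 'e' -> MATCH (count: 1)
  Position 2: 'e' -> MATCH (count: 2)
  Position 3: 'e' -> MATCH (count: 3)
Total occurrences of 'e': 3

3


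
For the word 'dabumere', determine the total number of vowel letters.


Scanning each character of 'dabumere':
  Position 1: 'd' -> consonant (running count: 0)
  Position 2: 'a' -> vowel (running count: 1)
  Position 3: 'b' -> consonant (running count: 1)
  Position 4: 'u' -> vowel (running count: 2)
  Position 5: 'm' -> consonant (running count: 2)
  Position 6: 'e' -> vowel (running count: 3)
  Position 7: 'r' -> consonant (running count: 3)
  Position 8: 'e' -> vowel (running count: 4)
Total vowels: 4

4


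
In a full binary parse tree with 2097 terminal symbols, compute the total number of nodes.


Leaf nodes (terminals): 2097
Internal nodes = n - 1 = 2097 - 1 = 2096
Total = leaves + internal = 2097 + 2096 = 4193

4193


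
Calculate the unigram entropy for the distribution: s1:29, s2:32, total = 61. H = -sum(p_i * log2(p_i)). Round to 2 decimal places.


Computing entropy H = -sum(p_i * log2(p_i)):
  s1: p = 29/61 = 0.4754, -p*log2(p) = 0.5100
  s2: p = 32/61 = 0.5246, -p*log2(p) = 0.4883
H = sum of terms = 0.9983
Rounded to 2 decimals: 1.00

1.00


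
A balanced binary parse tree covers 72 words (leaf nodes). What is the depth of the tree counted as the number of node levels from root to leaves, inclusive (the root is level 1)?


In a balanced binary tree with n leaves the deepest leaf is ceil(log2(n)) edges below the root,
so counting node levels inclusive of root and leaves gives ceil(log2(n)) + 1 levels.
log2(72) = 6.1699
ceil(6.1699) = 7
levels = 7 + 1 = 8

8


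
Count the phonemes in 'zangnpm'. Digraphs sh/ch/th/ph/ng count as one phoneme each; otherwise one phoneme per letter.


Parsing 'zangnpm' greedily, digraphs first:
  'z' -> consonant phoneme (phonemes so far: 1)
  'a' -> vowel phoneme (phonemes so far: 2)
  'ng' -> digraph (1 consonant phoneme) (phonemes so far: 3)
  'n' -> consonant phoneme (phonemes so far: 4)
  'p' -> consonant phoneme (phonemes so far: 5)
  'm' -> consonant phoneme (phonemes so far: 6)
Total phonemes: 6

6


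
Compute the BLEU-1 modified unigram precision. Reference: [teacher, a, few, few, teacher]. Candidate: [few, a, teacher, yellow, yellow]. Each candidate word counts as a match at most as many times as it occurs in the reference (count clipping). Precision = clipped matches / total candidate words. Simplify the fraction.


Reference word counts: {'a': 1, 'few': 2, 'teacher': 2}
Checking each candidate word (with clipping):
  'few' -> in reference (ref count 2, used 1/2) -> match (matches: 1)
  'a' -> in reference (ref count 1, used 1/1) -> match (matches: 2)
  'teacher' -> in reference (ref count 2, used 1/2) -> match (matches: 3)
  'yellow' -> not in reference -> no match (matches: 3)
  'yellow' -> not in reference -> no match (matches: 3)
Clipped matches: 3, Candidate length: 5
Precision = 3/5

3/5


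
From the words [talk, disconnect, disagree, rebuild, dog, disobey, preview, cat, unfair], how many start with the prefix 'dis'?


Checking each word for prefix 'dis':
  'talk' -> no (count: 0)
  'disconnect' -> YES, starts with 'dis' (count: 1)
  'disagree' -> YES, starts with 'dis' (count: 2)
  'rebuild' -> no (count: 2)
  'dog' -> no (count: 2)
  'disobey' -> YES, starts with 'dis' (count: 3)
  'preview' -> no (count: 3)
  'cat' -> no (count: 3)
  'unfair' -> no (count: 3)
Total with prefix 'dis': 3

3


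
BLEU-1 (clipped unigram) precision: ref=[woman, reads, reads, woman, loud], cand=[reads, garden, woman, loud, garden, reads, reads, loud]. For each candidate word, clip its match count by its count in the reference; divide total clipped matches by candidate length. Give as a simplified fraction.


Reference word counts: {'loud': 1, 'reads': 2, 'woman': 2}
Checking each candidate word (with clipping):
  'reads' -> in reference (ref count 2, used 1/2) -> match (matches: 1)
  'garden' -> not in reference -> no match (matches: 1)
  'woman' -> in reference (ref count 2, used 1/2) -> match (matches: 2)
  'loud' -> in reference (ref count 1, used 1/1) -> match (matches: 3)
  'garden' -> not in reference -> no match (matches: 3)
  'reads' -> in reference (ref count 2, used 2/2) -> match (matches: 4)
  'reads' -> ref count 2 already used up (2/2) -> clipped, no match (matches: 4)
  'loud' -> ref count 1 already used up (1/1) -> clipped, no match (matches: 4)
Clipped matches: 4, Candidate length: 8
Precision = 4/8 = 1/2

1/2


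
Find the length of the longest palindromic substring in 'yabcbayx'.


Scanning 'yabcbayx' for palindromic substrings.
Substring at positions 0-6: 'yabcbay'.
Check: reverse('yabcbay') = 'yabcbay' -> palindrome confirmed.
Neighbouring characters ('-' / 'x') break symmetry, so it cannot extend further.
No longer palindromic substring exists; longest length = 7

7


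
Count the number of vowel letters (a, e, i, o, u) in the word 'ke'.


Scanning each character of 'ke':
  Position 1: 'k' -> consonant (running count: 0)
  Position 2: 'e' -> vowel (running count: 1)
Total vowels: 1

1


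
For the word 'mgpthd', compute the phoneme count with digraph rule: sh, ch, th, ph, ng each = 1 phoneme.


Parsing 'mgpthd' greedily, digraphs first:
  'm' -> consonant phoneme (phonemes so far: 1)
  'g' -> consonant phoneme (phonemes so far: 2)
  'p' -> consonant phoneme (phonemes so far: 3)
  'th' -> digraph (1 consonant phoneme) (phonemes so far: 4)
  'd' -> consonant phoneme (phonemes so far: 5)
Total phonemes: 5

5


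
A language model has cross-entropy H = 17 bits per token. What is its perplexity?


Perplexity formula: PP = 2^H
H = 17
PP = 2^17
PP = 2^17 = 131072

131072


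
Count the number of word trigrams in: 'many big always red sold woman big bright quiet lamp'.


Word trigrams from [10] words:
  Trigram 1: (many big always)
  Trigram 2: (big always red)
  Trigram 3: (always red sold)
  Trigram 4: (red sold woman)
  Trigram 5: (sold woman big)
  Trigram 6: (woman big bright)
  Trigram 7: (big bright quiet)
  Trigram 8: (bright quiet lamp)
Total word trigrams: 10 - 2 = 8

8


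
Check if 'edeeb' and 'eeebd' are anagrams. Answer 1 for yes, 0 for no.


Sort characters of 'edeeb': 'bdeee'
Sort characters of 'eeebd': 'bdeee'
Sorted forms match -> they ARE anagrams
Result: 1

1


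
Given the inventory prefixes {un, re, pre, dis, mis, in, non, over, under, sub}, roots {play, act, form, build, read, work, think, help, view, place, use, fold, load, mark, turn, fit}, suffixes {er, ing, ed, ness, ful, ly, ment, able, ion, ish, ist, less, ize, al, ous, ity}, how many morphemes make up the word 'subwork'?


Segmenting 'subwork' against the inventory:
  'sub' -> prefix (morpheme 1)
  'work' -> root (morpheme 2)
Total morphemes: 2

2


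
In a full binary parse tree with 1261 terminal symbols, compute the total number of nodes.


Leaf nodes (terminals): 1261
Internal nodes = n - 1 = 1261 - 1 = 1260
Total = leaves + internal = 1261 + 1260 = 2521

2521


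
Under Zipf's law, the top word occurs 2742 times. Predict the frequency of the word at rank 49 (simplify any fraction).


Zipf's law: freq(rank) = f1 / rank
f1 = 2742, rank = 49
freq = 2742 / 49
GCD(2742, 49) = 1
Simplified: 2742/49

2742/49


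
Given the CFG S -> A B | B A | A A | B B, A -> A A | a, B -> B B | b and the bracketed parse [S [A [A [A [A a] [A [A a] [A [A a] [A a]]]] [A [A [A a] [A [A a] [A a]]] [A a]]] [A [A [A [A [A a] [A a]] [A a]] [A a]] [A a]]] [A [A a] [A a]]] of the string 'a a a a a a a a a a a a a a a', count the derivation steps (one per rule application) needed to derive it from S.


Every bracketed nonterminal node [X ...] in the tree is produced by exactly one rule application.
Reading the tree off as a leftmost derivation:
  Step 1: S  =>  A A   (applied S -> A A)
  Step 2: A A  =>  A A A   (applied A -> A A)
  Step 3: A A A  =>  A A A A   (applied A -> A A)
  Step 4: A A A A  =>  A A A A A   (applied A -> A A)
  Step 5: A A A A A  =>  a A A A A   (applied A -> a)
  Step 6: a A A A A  =>  a A A A A A   (applied A -> A A)
  Step 7: a A A A A A  =>  a a A A A A   (applied A -> a)
  Step 8: a a A A A A  =>  a a A A A A A   (applied A -> A A)
  Step 9: a a A A A A A  =>  a a a A A A A   (applied A -> a)
  Step 10: a a a A A A A  =>  a a a a A A A   (applied A -> a)
  Step 11: a a a a A A A  =>  a a a a A A A A   (applied A -> A A)
  Step 12: a a a a A A A A  =>  a a a a A A A A A   (applied A -> A A)
  Step 13: a a a a A A A A A  =>  a a a a a A A A A   (applied A -> a)
  Step 14: a a a a a A A A A  =>  a a a a a A A A A A   (applied A -> A A)
  Step 15: a a a a a A A A A A  =>  a a a a a a A A A A   (applied A -> a)
  Step 16: a a a a a a A A A A  =>  a a a a a a a A A A   (applied A -> a)
  Step 17: a a a a a a a A A A  =>  a a a a a a a a A A   (applied A -> a)
  Step 18: a a a a a a a a A A  =>  a a a a a a a a A A A   (applied A -> A A)
  Step 19: a a a a a a a a A A A  =>  a a a a a a a a A A A A   (applied A -> A A)
  Step 20: a a a a a a a a A A A A  =>  a a a a a a a a A A A A A   (applied A -> A A)
  Step 21: a a a a a a a a A A A A A  =>  a a a a a a a a A A A A A A   (applied A -> A A)
  Step 22: a a a a a a a a A A A A A A  =>  a a a a a a a a a A A A A A   (applied A -> a)
  Step 23: a a a a a a a a a A A A A A  =>  a a a a a a a a a a A A A A   (applied A -> a)
  Step 24: a a a a a a a a a a A A A A  =>  a a a a a a a a a a a A A A   (applied A -> a)
  Step 25: a a a a a a a a a a a A A A  =>  a a a a a a a a a a a a A A   (applied A -> a)
  Step 26: a a a a a a a a a a a a A A  =>  a a a a a a a a a a a a a A   (applied A -> a)
  Step 27: a a a a a a a a a a a a a A  =>  a a a a a a a a a a a a a A A   (applied A -> A A)
  Step 28: a a a a a a a a a a a a a A A  =>  a a a a a a a a a a a a a a A   (applied A -> a)
  Step 29: a a a a a a a a a a a a a a A  =>  a a a a a a a a a a a a a a a   (applied A -> a)
Final yield: a a a a a a a a a a a a a a a
Total rewrite steps: 29

29


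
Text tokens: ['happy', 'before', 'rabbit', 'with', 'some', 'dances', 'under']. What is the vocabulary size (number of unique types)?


Listing all tokens and tracking unique types:
  Token 1: 'happy' -> NEW (unique so far: 1)
  Token 2: 'before' -> NEW (unique so far: 2)
  Token 3: 'rabbit' -> NEW (unique so far: 3)
  Token 4: 'with' -> NEW (unique so far: 4)
  Token 5: 'some' -> NEW (unique so far: 5)
  Token 6: 'dances' -> NEW (unique so far: 6)
  Token 7: 'under' -> NEW (unique so far: 7)
Unique types: ('before', 'dances', 'happy', 'rabbit', 'some', 'under', 'with')
Vocabulary size: 7

7


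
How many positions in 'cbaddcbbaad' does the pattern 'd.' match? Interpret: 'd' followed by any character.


Pattern: d. means 'd' followed by any character.
Scanning 'cbaddcbbaad' position-by-position:
  Pos 0: window 'cb' -> no
  Pos 1: window 'ba' -> no
  Pos 2: window 'ad' -> no
  Pos 3: window 'dd' -> MATCH
  Pos 4: window 'dc' -> MATCH
  Pos 5: window 'cb' -> no
  Pos 6: window 'bb' -> no
  Pos 7: window 'ba' -> no
  Pos 8: window 'aa' -> no
  Pos 9: window 'ad' -> no
  Pos 10: window 'd' -> no
Total matches: 2

2


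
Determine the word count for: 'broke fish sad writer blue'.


Counting words by splitting on spaces:
  Word 1: 'broke'
  Word 2: 'fish'
  Word 3: 'sad'
  Word 4: 'writer'
  Word 5: 'blue'
Total words: 5

5


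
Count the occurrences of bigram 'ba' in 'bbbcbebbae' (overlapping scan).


Scanning 'bbbcbebbae' for bigram 'ba':
  Position 0: 'bb' -> no
  Position 1: 'bb' -> no
  Position 2: 'bc' -> no
  Position 3: 'cb' -> no
  Position 4: 'be' -> no
  Position 5: 'eb' -> no
  Position 6: 'bb' -> no
  Position 7: 'ba' -> MATCH
  Position 8: 'ae' -> no
Total matches: 1

1


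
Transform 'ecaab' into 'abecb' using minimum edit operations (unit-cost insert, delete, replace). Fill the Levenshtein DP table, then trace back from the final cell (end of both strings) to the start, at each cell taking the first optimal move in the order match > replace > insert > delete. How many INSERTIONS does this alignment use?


Edit distance = 4. Backtracking from cell (5, 5) with preference match > replace > insert > delete,
then listing the resulting alignment 'ecaab' -> 'abecb' left to right:
  Step 1: replace e->a
  Step 2: replace c->b
  Step 3: replace a->e
  Step 4: replace a->c
  Step 5: keep 'b'
Total insertions: 0

0


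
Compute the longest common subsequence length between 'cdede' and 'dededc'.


DP table for LCS of 'cdede' and 'dededc':
       d  e  d  e  d  c
    0  0  0  0  0  0  0
  c 0  0  0  0  0  0  1
  d 0  1  1  1  1  1  1
  e 0  1  2  2  2  2  2
  d 0  1  2  3  3  3  3
  e 0  1  2  3  4  4  4
LCS: 'dede'
LCS length = 4

4


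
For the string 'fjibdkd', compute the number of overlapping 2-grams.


String 'fjibdkd' has length L = 7.
Number of overlapping n-grams = L - n + 1
Substituting: 7 - 2 + 1 = 6

6


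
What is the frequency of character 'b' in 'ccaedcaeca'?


Scanning 'ccaedcaeca' for 'b':
  No matches found.
Total occurrences of 'b': 0

0


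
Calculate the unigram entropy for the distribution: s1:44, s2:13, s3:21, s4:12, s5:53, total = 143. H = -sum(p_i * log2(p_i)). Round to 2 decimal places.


Computing entropy H = -sum(p_i * log2(p_i)):
  s1: p = 44/143 = 0.3077, -p*log2(p) = 0.5232
  s2: p = 13/143 = 0.0909, -p*log2(p) = 0.3145
  s3: p = 21/143 = 0.1469, -p*log2(p) = 0.4064
  s4: p = 12/143 = 0.0839, -p*log2(p) = 0.3000
  s5: p = 53/143 = 0.3706, -p*log2(p) = 0.5307
H = sum of terms = 2.0748
Rounded to 2 decimals: 2.07

2.07


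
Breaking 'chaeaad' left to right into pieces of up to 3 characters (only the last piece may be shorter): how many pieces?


'chaeaad' has 7 characters.
Chunking with max size 3:
  Chunk 1: 'cha' (positions 0-2)
  Chunk 2: 'eaa' (positions 3-5)
  Chunk 3: 'd' (positions 6-6)
Total chunks: ceil(7 / 3) = 3

3


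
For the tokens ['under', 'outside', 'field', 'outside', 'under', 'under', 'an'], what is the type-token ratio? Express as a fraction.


Tokens: 7
Unique types: ('an', 'field', 'outside', 'under') = 4
TTR = 4/7
Already in lowest terms.

4/7


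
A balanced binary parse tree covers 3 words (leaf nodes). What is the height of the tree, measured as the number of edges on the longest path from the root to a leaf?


In a balanced binary tree with n leaves the deepest leaf is ceil(log2(n)) edges below the root.
log2(3) = 1.5850
ceil(1.5850) = 2
height (edges) = 2

2


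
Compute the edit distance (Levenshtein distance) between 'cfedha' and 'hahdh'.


Building DP table for s1='cfedha' (len 6) and s2='hahdh' (len 5):
       h  a  h  d  h
    0  1  2  3  4  5
  c 1  1  2  3  4  5
  f 2  2  2  3  4  5
  e 3  3  3  3  4  5
  d 4  4  4  4  3  4
  h 5  4  5  4  4  3
  a 6  5  4  5  5  4
Edit distance = dp[6][5] = 4

4


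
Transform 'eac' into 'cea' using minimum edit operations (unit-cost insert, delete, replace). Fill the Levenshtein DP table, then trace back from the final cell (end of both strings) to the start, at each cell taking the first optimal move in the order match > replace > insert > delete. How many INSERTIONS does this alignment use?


Edit distance = 2. Backtracking from cell (3, 3) with preference match > replace > insert > delete,
then listing the resulting alignment 'eac' -> 'cea' left to right:
  Step 1: insert 'c' [insertion #1]
  Step 2: keep 'e'
  Step 3: keep 'a'
  Step 4: delete 'c'
Total insertions: 1

1


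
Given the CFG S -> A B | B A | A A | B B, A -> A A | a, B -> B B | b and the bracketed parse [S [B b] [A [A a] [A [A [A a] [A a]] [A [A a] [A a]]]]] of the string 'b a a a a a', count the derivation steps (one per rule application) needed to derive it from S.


Every bracketed nonterminal node [X ...] in the tree is produced by exactly one rule application.
Reading the tree off as a leftmost derivation:
  Step 1: S  =>  B A   (applied S -> B A)
  Step 2: B A  =>  b A   (applied B -> b)
  Step 3: b A  =>  b A A   (applied A -> A A)
  Step 4: b A A  =>  b a A   (applied A -> a)
  Step 5: b a A  =>  b a A A   (applied A -> A A)
  Step 6: b a A A  =>  b a A A A   (applied A -> A A)
  Step 7: b a A A A  =>  b a a A A   (applied A -> a)
  Step 8: b a a A A  =>  b a a a A   (applied A -> a)
  Step 9: b a a a A  =>  b a a a A A   (applied A -> A A)
  Step 10: b a a a A A  =>  b a a a a A   (applied A -> a)
  Step 11: b a a a a A  =>  b a a a a a   (applied A -> a)
Final yield: b a a a a a
Total rewrite steps: 11

11


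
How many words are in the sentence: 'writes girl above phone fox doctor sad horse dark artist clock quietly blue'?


Counting words by splitting on spaces:
  Word 1: 'writes'
  Word 2: 'girl'
  Word 3: 'above'
  Word 4: 'phone'
  Word 5: 'fox'
  Word 6: 'doctor'
  Word 7: 'sad'
  Word 8: 'horse'
  Word 9: 'dark'
  Word 10: 'artist'
  Word 11: 'clock'
  Word 12: 'quietly'
  Word 13: 'blue'
Total words: 13

13


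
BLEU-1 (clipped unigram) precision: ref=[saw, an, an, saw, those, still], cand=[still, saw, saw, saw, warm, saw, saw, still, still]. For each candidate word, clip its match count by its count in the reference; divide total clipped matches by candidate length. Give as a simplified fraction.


Reference word counts: {'an': 2, 'saw': 2, 'still': 1, 'those': 1}
Checking each candidate word (with clipping):
  'still' -> in reference (ref count 1, used 1/1) -> match (matches: 1)
  'saw' -> in reference (ref count 2, used 1/2) -> match (matches: 2)
  'saw' -> in reference (ref count 2, used 2/2) -> match (matches: 3)
  'saw' -> ref count 2 already used up (2/2) -> clipped, no match (matches: 3)
  'warm' -> not in reference -> no match (matches: 3)
  'saw' -> ref count 2 already used up (2/2) -> clipped, no match (matches: 3)
  'saw' -> ref count 2 already used up (2/2) -> clipped, no match (matches: 3)
  'still' -> ref count 1 already used up (1/1) -> clipped, no match (matches: 3)
  'still' -> ref count 1 already used up (1/1) -> clipped, no match (matches: 3)
Clipped matches: 3, Candidate length: 9
Precision = 3/9 = 1/3

1/3


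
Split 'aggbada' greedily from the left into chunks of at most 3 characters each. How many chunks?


'aggbada' has 7 characters.
Chunking with max size 3:
  Chunk 1: 'agg' (positions 0-2)
  Chunk 2: 'bad' (positions 3-5)
  Chunk 3: 'a' (positions 6-6)
Total chunks: ceil(7 / 3) = 3

3


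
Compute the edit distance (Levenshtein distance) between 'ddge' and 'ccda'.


Building DP table for s1='ddge' (len 4) and s2='ccda' (len 4):
       c  c  d  a
    0  1  2  3  4
  d 1  1  2  2  3
  d 2  2  2  2  3
  g 3  3  3  3  3
  e 4  4  4  4  4
Edit distance = dp[4][4] = 4

4


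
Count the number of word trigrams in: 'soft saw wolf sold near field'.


Word trigrams from [6] words:
  Trigram 1: (soft saw wolf)
  Trigram 2: (saw wolf sold)
  Trigram 3: (wolf sold near)
  Trigram 4: (sold near field)
Total word trigrams: 6 - 2 = 4

4


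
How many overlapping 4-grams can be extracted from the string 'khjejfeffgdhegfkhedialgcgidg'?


String 'khjejfeffgdhegfkhedialgcgidg' has length L = 28.
Number of overlapping n-grams = L - n + 1
Substituting: 28 - 4 + 1 = 25

25


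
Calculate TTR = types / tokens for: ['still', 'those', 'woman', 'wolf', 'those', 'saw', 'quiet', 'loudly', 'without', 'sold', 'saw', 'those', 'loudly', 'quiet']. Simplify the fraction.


Tokens: 14
Unique types: ('loudly', 'quiet', 'saw', 'sold', 'still', 'those', 'without', 'wolf', 'woman') = 9
TTR = 9/14
Already in lowest terms.

9/14


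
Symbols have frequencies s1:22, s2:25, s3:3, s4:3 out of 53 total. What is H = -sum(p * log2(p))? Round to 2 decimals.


Computing entropy H = -sum(p_i * log2(p_i)):
  s1: p = 22/53 = 0.4151, -p*log2(p) = 0.5265
  s2: p = 25/53 = 0.4717, -p*log2(p) = 0.5114
  s3: p = 3/53 = 0.0566, -p*log2(p) = 0.2345
  s4: p = 3/53 = 0.0566, -p*log2(p) = 0.2345
H = sum of terms = 1.5069
Rounded to 2 decimals: 1.51

1.51


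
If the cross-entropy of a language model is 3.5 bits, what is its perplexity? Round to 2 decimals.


Perplexity formula: PP = 2^H
H = 3.5
PP = 2^3.5
Decompose: 2^3.5 = 2^3 * 2^0.5 = 2^3 * sqrt(2)
2^3 = 8, sqrt(2) ~ 1.4142136
PP ~ 8 * 1.4142136 = 11.3137088
Rounded to 2 decimals: 11.31

11.31


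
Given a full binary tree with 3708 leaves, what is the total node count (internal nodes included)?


Leaf nodes (terminals): 3708
Internal nodes = n - 1 = 3708 - 1 = 3707
Total = leaves + internal = 3708 + 3707 = 7415

7415


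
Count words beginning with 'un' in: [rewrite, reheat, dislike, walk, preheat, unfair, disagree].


Checking each word for prefix 'un':
  'rewrite' -> no (count: 0)
  'reheat' -> no (count: 0)
  'dislike' -> no (count: 0)
  'walk' -> no (count: 0)
  'preheat' -> no (count: 0)
  'unfair' -> YES, starts with 'un' (count: 1)
  'disagree' -> no (count: 1)
Total with prefix 'un': 1

1


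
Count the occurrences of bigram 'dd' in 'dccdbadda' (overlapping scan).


Scanning 'dccdbadda' for bigram 'dd':
  Position 0: 'dc' -> no
  Position 1: 'cc' -> no
  Position 2: 'cd' -> no
  Position 3: 'db' -> no
  Position 4: 'ba' -> no
  Position 5: 'ad' -> no
  Position 6: 'dd' -> MATCH
  Position 7: 'da' -> no
Total matches: 1

1


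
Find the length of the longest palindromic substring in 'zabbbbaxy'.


Scanning 'zabbbbaxy' for palindromic substrings.
Substring at positions 1-6: 'abbbba'.
Check: reverse('abbbba') = 'abbbba' -> palindrome confirmed.
Neighbouring characters ('z' / 'x') break symmetry, so it cannot extend further.
No longer palindromic substring exists; longest length = 6

6


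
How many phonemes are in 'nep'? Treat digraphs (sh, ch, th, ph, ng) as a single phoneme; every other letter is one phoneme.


Parsing 'nep' greedily, digraphs first:
  'n' -> consonant phoneme (phonemes so far: 1)
  'e' -> vowel phoneme (phonemes so far: 2)
  'p' -> consonant phoneme (phonemes so far: 3)
Total phonemes: 3

3


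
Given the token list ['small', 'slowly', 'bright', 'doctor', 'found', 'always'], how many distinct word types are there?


Listing all tokens and tracking unique types:
  Token 1: 'small' -> NEW (unique so far: 1)
  Token 2: 'slowly' -> NEW (unique so far: 2)
  Token 3: 'bright' -> NEW (unique so far: 3)
  Token 4: 'doctor' -> NEW (unique so far: 4)
  Token 5: 'found' -> NEW (unique so far: 5)
  Token 6: 'always' -> NEW (unique so far: 6)
Unique types: ('always', 'bright', 'doctor', 'found', 'slowly', 'small')
Vocabulary size: 6

6


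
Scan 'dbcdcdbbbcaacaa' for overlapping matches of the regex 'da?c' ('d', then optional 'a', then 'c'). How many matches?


Pattern: da?c means 'd', then optional 'a', then 'c'.
Scanning 'dbcdcdbbbcaacaa' position-by-position:
  Pos 0: window 'dbc' -> no
  Pos 1: window 'bcd' -> no
  Pos 2: window 'cdc' -> no
  Pos 3: window 'dcd' -> MATCH
  Pos 4: window 'cdb' -> no
  Pos 5: window 'dbb' -> no
  Pos 6: window 'bbb' -> no
  Pos 7: window 'bbc' -> no
  Pos 8: window 'bca' -> no
  Pos 9: window 'caa' -> no
  Pos 10: window 'aac' -> no
  Pos 11: window 'aca' -> no
  Pos 12: window 'caa' -> no
  Pos 13: window 'aa' -> no
  Pos 14: window 'a' -> no
Total matches: 1

1


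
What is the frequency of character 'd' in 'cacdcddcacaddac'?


Scanning 'cacdcddcacaddac' for 'd':
  Position 3: 'd' -> MATCH (count: 1)
  Position 5: 'd' -> MATCH (count: 2)
  Position 6: 'd' -> MATCH (count: 3)
  Position 11: 'd' -> MATCH (count: 4)
  Position 12: 'd' -> MATCH (count: 5)
Total occurrences of 'd': 5

5


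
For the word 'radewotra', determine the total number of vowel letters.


Scanning each character of 'radewotra':
  Position 1: 'r' -> consonant (running count: 0)
  Position 2: 'a' -> vowel (running count: 1)
  Position 3: 'd' -> consonant (running count: 1)
  Position 4: 'e' -> vowel (running count: 2)
  Position 5: 'w' -> consonant (running count: 2)
  Position 6: 'o' -> vowel (running count: 3)
  Position 7: 't' -> consonant (running count: 3)
  Position 8: 'r' -> consonant (running count: 3)
  Position 9: 'a' -> vowel (running count: 4)
Total vowels: 4

4


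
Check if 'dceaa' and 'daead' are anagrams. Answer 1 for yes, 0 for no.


Sort characters of 'dceaa': 'aacde'
Sort characters of 'daead': 'aadde'
Sorted forms differ -> they are NOT anagrams
Result: 0

0


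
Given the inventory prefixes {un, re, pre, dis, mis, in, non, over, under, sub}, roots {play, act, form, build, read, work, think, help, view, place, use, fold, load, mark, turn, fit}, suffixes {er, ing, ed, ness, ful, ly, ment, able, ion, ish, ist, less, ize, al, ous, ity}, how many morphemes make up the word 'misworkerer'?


Segmenting 'misworkerer' against the inventory:
  'mis' -> prefix (morpheme 1)
  'work' -> root (morpheme 2)
  'er' -> suffix (morpheme 3)
  'er' -> suffix (morpheme 4)
Total morphemes: 4

4


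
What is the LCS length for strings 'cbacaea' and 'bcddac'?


DP table for LCS of 'cbacaea' and 'bcddac':
       b  c  d  d  a  c
    0  0  0  0  0  0  0
  c 0  0  1  1  1  1  1
  b 0  1  1  1  1  1  1
  a 0  1  1  1  1  2  2
  c 0  1  2  2  2  2  3
  a 0  1  2  2  2  3  3
  e 0  1  2  2  2  3  3
  a 0  1  2  2  2  3  3
LCS: 'cac'
LCS length = 3

3


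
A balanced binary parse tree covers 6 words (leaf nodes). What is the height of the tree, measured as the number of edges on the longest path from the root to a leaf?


In a balanced binary tree with n leaves the deepest leaf is ceil(log2(n)) edges below the root.
log2(6) = 2.5850
ceil(2.5850) = 3
height (edges) = 3

3


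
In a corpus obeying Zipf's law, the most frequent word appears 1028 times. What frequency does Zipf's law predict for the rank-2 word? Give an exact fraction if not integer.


Zipf's law: freq(rank) = f1 / rank
f1 = 1028, rank = 2
freq = 1028 / 2
= 514

514


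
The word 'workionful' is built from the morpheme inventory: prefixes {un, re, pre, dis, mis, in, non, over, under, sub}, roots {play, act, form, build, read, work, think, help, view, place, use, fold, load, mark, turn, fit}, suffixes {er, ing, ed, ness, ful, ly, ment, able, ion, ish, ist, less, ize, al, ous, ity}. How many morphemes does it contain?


Segmenting 'workionful' against the inventory:
  'work' -> root (morpheme 1)
  'ion' -> suffix (morpheme 2)
  'ful' -> suffix (morpheme 3)
Total morphemes: 3

3


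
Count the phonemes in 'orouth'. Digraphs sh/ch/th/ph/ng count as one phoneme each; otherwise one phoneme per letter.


Parsing 'orouth' greedily, digraphs first:
  'o' -> vowel phoneme (phonemes so far: 1)
  'r' -> consonant phoneme (phonemes so far: 2)
  'o' -> vowel phoneme (phonemes so far: 3)
  'u' -> vowel phoneme (phonemes so far: 4)
  'th' -> digraph (1 consonant phoneme) (phonemes so far: 5)
Total phonemes: 5

5


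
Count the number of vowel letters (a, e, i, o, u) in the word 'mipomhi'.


Scanning each character of 'mipomhi':
  Position 1: 'm' -> consonant (running count: 0)
  Position 2: 'i' -> vowel (running count: 1)
  Position 3: 'p' -> consonant (running count: 1)
  Position 4: 'o' -> vowel (running count: 2)
  Position 5: 'm' -> consonant (running count: 2)
  Position 6: 'h' -> consonant (running count: 2)
  Position 7: 'i' -> vowel (running count: 3)
Total vowels: 3

3


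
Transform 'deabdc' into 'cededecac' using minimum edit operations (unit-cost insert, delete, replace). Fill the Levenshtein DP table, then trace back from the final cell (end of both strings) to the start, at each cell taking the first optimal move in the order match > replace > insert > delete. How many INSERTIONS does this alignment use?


Edit distance = 6. Backtracking from cell (6, 9) with preference match > replace > insert > delete,
then listing the resulting alignment 'deabdc' -> 'cededecac' left to right:
  Step 1: insert 'c' [insertion #1]
  Step 2: insert 'e' [insertion #2]
  Step 3: keep 'd'
  Step 4: keep 'e'
  Step 5: insert 'd' [insertion #3]
  Step 6: replace a->e
  Step 7: replace b->c
  Step 8: replace d->a
  Step 9: keep 'c'
Total insertions: 3

3


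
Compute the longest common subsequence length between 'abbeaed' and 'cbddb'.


DP table for LCS of 'abbeaed' and 'cbddb':
       c  b  d  d  b
    0  0  0  0  0  0
  a 0  0  0  0  0  0
  b 0  0  1  1  1  1
  b 0  0  1  1  1  2
  e 0  0  1  1  1  2
  a 0  0  1  1  1  2
  e 0  0  1  1  1  2
  d 0  0  1  2  2  2
LCS: 'bb'
LCS length = 2

2


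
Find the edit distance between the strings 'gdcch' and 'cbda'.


Building DP table for s1='gdcch' (len 5) and s2='cbda' (len 4):
       c  b  d  a
    0  1  2  3  4
  g 1  1  2  3  4
  d 2  2  2  2  3
  c 3  2  3  3  3
  c 4  3  3  4  4
  h 5  4  4  4  5
Edit distance = dp[5][4] = 5

5


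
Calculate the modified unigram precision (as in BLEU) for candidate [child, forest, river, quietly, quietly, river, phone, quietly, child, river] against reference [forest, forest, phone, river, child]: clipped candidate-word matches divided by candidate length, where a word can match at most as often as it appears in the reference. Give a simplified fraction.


Reference word counts: {'child': 1, 'forest': 2, 'phone': 1, 'river': 1}
Checking each candidate word (with clipping):
  'child' -> in reference (ref count 1, used 1/1) -> match (matches: 1)
  'forest' -> in reference (ref count 2, used 1/2) -> match (matches: 2)
  'river' -> in reference (ref count 1, used 1/1) -> match (matches: 3)
  'quietly' -> not in reference -> no match (matches: 3)
  'quietly' -> not in reference -> no match (matches: 3)
  'river' -> ref count 1 already used up (1/1) -> clipped, no match (matches: 3)
  'phone' -> in reference (ref count 1, used 1/1) -> match (matches: 4)
  'quietly' -> not in reference -> no match (matches: 4)
  'child' -> ref count 1 already used up (1/1) -> clipped, no match (matches: 4)
  'river' -> ref count 1 already used up (1/1) -> clipped, no match (matches: 4)
Clipped matches: 4, Candidate length: 10
Precision = 4/10 = 2/5

2/5


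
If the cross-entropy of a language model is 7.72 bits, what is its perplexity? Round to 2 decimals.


Perplexity formula: PP = 2^H
H = 7.72
PP = 2^7.72
Decompose: 2^7.72 = 2^7 * 2^0.72
2^7 = 128, 2^0.72 ~ 1.6471820
PP ~ 128 * 1.6471820 = 210.8392960
Rounded to 2 decimals: 210.84

210.84


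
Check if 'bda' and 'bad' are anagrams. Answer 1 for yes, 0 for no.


Sort characters of 'bda': 'abd'
Sort characters of 'bad': 'abd'
Sorted forms match -> they ARE anagrams
Result: 1

1


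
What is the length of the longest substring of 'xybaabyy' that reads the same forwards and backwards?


Scanning 'xybaabyy' for palindromic substrings.
Substring at positions 1-6: 'ybaaby'.
Check: reverse('ybaaby') = 'ybaaby' -> palindrome confirmed.
Neighbouring characters ('x' / 'y') break symmetry, so it cannot extend further.
No longer palindromic substring exists; longest length = 6

6
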